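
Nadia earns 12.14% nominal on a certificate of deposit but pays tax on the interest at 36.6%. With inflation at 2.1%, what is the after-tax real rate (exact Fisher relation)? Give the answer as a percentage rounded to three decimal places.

5.482%

After-tax nominal return = 12.14% × (1 − 0.366) = 7.69676%.
1 + r = 1.0769676 / 1.02100 = 1.054816
After-tax real rate = 1.054816 − 1 → 5.482%.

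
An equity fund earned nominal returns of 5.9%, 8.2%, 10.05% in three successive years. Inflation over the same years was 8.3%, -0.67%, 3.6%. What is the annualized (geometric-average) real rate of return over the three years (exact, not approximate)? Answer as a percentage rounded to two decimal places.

Compound the nominal returns: 1.0590 × 1.0820 × 1.1005 = 1.26099472.
Compound inflation: 1.0830 × 0.9933 × 1.0360 = 1.11447068.
Deflate: 1.26099472 / 1.11447068 = 1.13147411.
Annualized real rate = 1.13147411^(1/3) − 1 = 4.2033% → 4.20%.

4.20%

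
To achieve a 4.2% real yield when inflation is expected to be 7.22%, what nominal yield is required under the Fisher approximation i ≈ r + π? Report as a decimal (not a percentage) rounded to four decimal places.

i ≈ r + π = 4.2% + 7.22% = 0.1142.

0.1142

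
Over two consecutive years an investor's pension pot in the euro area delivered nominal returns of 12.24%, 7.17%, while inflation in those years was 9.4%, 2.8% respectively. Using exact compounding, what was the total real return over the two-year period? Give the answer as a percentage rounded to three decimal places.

Compound the nominal returns: 1.1224 × 1.0717 = 1.202876.
Compound inflation: 1.0940 × 1.0280 = 1.124632.
Deflate: 1.202876 / 1.124632 = 1.069573.
Total real return = 1.069573 − 1 → 6.957%.

6.957%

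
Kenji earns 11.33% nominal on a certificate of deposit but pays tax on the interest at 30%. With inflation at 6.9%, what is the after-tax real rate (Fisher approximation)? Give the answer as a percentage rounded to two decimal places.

After-tax nominal return = 11.33% × (1 − 0.3) = 7.9310%.
r ≈ 7.9310% − 6.9% → 1.03%.

1.03%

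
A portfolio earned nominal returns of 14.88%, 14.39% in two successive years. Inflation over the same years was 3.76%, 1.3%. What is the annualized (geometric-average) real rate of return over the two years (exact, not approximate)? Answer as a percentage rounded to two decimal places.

Nominal growth factor = 1.1488 × 1.1439 = 1.31411232
Price-level growth factor = 1.0376 × 1.0130 = 1.05108880
Real growth factor = 1.31411232 / 1.05108880 = 1.25023910
Annualized real rate = 1.25023910^(1/2) − 1 = 11.8141% → 11.81%.

11.81%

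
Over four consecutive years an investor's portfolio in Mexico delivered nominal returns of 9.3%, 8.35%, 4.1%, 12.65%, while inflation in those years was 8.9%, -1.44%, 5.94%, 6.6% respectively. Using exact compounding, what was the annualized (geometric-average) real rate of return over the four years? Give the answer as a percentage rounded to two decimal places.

3.46%

Compound the nominal returns: 1.0930 × 1.0835 × 1.0410 × 1.1265 = 1.38877216.
Compound inflation: 1.0890 × 0.9856 × 1.0594 × 1.0660 = 1.21212036.
Deflate: 1.38877216 / 1.21212036 = 1.14573784.
Annualized real rate = 1.14573784^(1/4) − 1 = 3.4597% → 3.46%.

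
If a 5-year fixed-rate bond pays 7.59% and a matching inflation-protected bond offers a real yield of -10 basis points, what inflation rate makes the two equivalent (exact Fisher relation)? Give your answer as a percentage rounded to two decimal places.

(1 + π) = (1 + i)/(1 + r) = 1.07590 / 0.99900 = 1.076977
Break-even inflation = 1.076977 − 1 → 7.70%.

7.70%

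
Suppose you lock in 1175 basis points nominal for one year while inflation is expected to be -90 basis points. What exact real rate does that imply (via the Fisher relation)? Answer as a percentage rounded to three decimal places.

By the Fisher relation, 1 + r = (1 + i)/(1 + π).
1 + r = 1.11750 / 0.99100 = 1.127649
r = 1.127649 − 1 = 12.7649%, i.e. 12.765%.

12.765%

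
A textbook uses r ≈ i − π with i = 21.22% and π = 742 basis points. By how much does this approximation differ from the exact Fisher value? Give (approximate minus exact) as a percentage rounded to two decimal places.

0.95%

Approximate: r ≈ 21.220% − 7.420% = 13.8000%
Exact: (1 + 0.2122)/(1 + 0.0742) − 1 = 12.8468%
Error = 13.8000% − 12.8468% = 0.9532% → 0.95%.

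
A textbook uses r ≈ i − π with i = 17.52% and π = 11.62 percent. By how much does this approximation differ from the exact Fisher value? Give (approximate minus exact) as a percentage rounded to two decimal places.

Approximate: r ≈ 17.520% − 11.620% = 5.9000%
Exact: (1 + 0.1752)/(1 + 0.1162) − 1 = 5.2858%
Error = 5.9000% − 5.2858% = 0.6142% → 0.61%.

0.61%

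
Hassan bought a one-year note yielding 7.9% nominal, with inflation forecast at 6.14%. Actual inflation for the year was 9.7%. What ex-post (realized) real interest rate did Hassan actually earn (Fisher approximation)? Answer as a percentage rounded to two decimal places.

-1.80%

Ex-post: 7.9% − 9.7% = -1.800%
So the realized real rate is -1.80%.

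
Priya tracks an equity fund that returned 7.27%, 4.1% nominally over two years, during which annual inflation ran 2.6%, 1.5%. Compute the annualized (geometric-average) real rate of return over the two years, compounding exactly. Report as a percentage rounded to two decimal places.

Compound the nominal returns: 1.0727 × 1.0410 = 1.11668070.
Compound inflation: 1.0260 × 1.0150 = 1.04139000.
Deflate: 1.11668070 / 1.04139000 = 1.07229827.
Annualized real rate = 1.07229827^(1/2) − 1 = 3.5518% → 3.55%.

3.55%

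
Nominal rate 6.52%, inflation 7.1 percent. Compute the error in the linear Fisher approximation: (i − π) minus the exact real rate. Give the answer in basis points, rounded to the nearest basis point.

Approximate: r ≈ 6.520% − 7.100% = -0.5800%
Exact: (1 + 0.0652)/(1 + 0.0710) − 1 = -0.5415%
Error = -0.5800% − (-0.5415%) = -0.0385% → -4 basis points.

-4 basis points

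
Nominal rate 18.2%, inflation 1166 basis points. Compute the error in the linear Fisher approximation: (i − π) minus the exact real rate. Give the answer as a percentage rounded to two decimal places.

0.68%

Approximate: r ≈ 18.200% − 11.660% = 6.5400%
Exact: (1 + 0.1820)/(1 + 0.1166) − 1 = 5.8571%
Error = 6.5400% − 5.8571% = 0.6829% → 0.68%.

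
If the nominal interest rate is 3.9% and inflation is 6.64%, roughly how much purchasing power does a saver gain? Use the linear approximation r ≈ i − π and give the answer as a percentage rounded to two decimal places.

-2.74%

r ≈ i − π = 3.9% − 6.64% = -2.74%.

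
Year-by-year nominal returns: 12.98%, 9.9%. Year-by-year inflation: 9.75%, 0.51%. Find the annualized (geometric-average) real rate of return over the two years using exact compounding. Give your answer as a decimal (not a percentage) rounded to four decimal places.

Nominal growth factor = 1.1298 × 1.0990 = 1.24165020
Price-level growth factor = 1.0975 × 1.0051 = 1.10309725
Real growth factor = 1.24165020 / 1.10309725 = 1.12560357
Annualized real rate = 1.12560357^(1/2) − 1 = 6.0945% → 0.0609.

0.0609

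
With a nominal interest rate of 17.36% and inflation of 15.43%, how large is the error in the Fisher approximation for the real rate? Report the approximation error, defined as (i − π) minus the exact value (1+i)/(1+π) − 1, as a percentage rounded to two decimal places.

Approximate: r ≈ 17.360% − 15.430% = 1.9300%
Exact: (1 + 0.1736)/(1 + 0.1543) − 1 = 1.6720%
Error = 1.9300% − 1.6720% = 0.2580% → 0.26%.

0.26%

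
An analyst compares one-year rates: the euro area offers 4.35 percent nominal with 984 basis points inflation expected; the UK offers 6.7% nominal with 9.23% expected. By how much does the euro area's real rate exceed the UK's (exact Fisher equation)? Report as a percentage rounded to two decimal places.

The euro area: (1 + 0.0435)/(1 + 0.0984) − 1 = -4.9982%
The UK: (1 + 0.0670)/(1 + 0.0923) − 1 = -2.3162%
Differential = -4.9982% − (-2.3162%) = -2.6820% → -2.68%.

-2.68%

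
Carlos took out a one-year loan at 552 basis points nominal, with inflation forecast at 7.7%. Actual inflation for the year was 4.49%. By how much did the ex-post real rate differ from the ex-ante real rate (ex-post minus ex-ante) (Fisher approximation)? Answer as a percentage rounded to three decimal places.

Ex-ante: 5.52% − 7.7% = -2.180%
Ex-post: 5.52% − 4.49% = 1.030%
Difference (ex-post − ex-ante) = 3.2100% → 3.210%.

3.210%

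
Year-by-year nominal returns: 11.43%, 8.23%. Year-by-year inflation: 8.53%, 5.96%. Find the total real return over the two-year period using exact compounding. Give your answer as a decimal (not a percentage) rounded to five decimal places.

Compound the nominal returns: 1.1143 × 1.0823 = 1.206007.
Compound inflation: 1.0853 × 1.0596 = 1.149984.
Deflate: 1.206007 / 1.149984 = 1.048716.
Total real return = 1.048716 − 1 → 0.04872.

0.04872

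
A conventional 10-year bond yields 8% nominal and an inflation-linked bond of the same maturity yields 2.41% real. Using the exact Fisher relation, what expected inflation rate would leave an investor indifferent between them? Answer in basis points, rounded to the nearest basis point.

(1 + π) = (1 + i)/(1 + r) = 1.08000 / 1.02410 = 1.054585
Break-even inflation = 1.054585 − 1 → 546 basis points.

546 basis points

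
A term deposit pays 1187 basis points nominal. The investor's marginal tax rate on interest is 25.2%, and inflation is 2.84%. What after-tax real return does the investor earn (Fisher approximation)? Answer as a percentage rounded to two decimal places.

After-tax nominal return = 11.87% × (1 − 0.252) = 8.87876%.
r ≈ 8.87876% − 2.84% → 6.04%.

6.04%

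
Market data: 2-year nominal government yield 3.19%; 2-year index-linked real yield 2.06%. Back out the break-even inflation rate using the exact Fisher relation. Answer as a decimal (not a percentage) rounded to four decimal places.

(1 + π) = (1 + i)/(1 + r) = 1.03190 / 1.02060 = 1.011072
Break-even inflation = 1.011072 − 1 → 0.0111.

0.0111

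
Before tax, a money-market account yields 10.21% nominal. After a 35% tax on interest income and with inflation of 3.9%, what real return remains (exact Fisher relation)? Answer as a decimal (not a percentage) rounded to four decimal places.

After-tax nominal return = 10.21% × (1 − 0.35) = 6.6365%.
1 + r = 1.066365 / 1.03900 = 1.026338
After-tax real rate = 1.026338 − 1 → 0.0263.

0.0263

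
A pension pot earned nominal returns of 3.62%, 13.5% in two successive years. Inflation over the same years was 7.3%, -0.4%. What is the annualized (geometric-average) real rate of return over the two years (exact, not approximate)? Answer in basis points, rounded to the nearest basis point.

Compound the nominal returns: 1.0362 × 1.1350 = 1.17608700.
Compound inflation: 1.0730 × 0.9960 = 1.06870800.
Deflate: 1.17608700 / 1.06870800 = 1.10047553.
Annualized real rate = 1.10047553^(1/2) − 1 = 4.9036% → 490 basis points.

490 basis points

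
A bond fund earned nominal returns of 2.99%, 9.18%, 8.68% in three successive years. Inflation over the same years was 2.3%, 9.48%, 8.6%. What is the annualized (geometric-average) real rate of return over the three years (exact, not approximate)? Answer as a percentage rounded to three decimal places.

0.157%

Compound the nominal returns: 1.0299 × 1.0918 × 1.0868 = 1.22204663.
Compound inflation: 1.0230 × 1.0948 × 1.0860 = 1.21629871.
Deflate: 1.22204663 / 1.21629871 = 1.00472574.
Annualized real rate = 1.00472574^(1/3) − 1 = 0.1573% → 0.157%.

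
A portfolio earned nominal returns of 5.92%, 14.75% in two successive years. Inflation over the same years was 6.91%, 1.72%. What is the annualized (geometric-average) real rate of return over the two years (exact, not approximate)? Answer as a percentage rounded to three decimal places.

Nominal growth factor = 1.0592 × 1.1475 = 1.21543200
Price-level growth factor = 1.0691 × 1.0172 = 1.08748852
Real growth factor = 1.21543200 / 1.08748852 = 1.11765042
Annualized real rate = 1.11765042^(1/2) − 1 = 5.7190% → 5.719%.

5.719%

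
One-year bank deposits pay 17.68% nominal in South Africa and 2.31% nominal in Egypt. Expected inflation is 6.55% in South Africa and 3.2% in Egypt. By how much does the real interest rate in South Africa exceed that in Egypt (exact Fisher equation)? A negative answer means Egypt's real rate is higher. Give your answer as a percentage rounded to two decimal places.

South Africa: (1 + 0.1768)/(1 + 0.0655) − 1 = 10.4458%
Egypt: (1 + 0.0231)/(1 + 0.0320) − 1 = -0.8624%
Differential = 10.4458% − (-0.8624%) = 11.3082% → 11.31%.

11.31%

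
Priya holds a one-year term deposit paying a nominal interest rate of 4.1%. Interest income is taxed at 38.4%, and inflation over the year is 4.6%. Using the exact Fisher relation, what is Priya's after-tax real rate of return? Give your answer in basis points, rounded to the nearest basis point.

-198 basis points

After-tax nominal return = 4.1% × (1 − 0.384) = 2.5256%.
1 + r = 1.025256 / 1.04600 = 0.980168
After-tax real rate = 0.980168 − 1 → -198 basis points.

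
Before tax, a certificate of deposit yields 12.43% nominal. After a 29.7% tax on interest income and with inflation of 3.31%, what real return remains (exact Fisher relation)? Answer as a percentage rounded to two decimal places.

After-tax nominal return = 12.43% × (1 − 0.297) = 8.73829%.
1 + r = 1.0873829 / 1.03310 = 1.052544
After-tax real rate = 1.052544 − 1 → 5.25%.

5.25%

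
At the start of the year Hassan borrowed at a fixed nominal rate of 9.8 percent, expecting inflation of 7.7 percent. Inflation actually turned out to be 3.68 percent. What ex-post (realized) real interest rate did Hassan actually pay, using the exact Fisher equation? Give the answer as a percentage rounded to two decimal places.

Ex-post: (1 + 0.0980)/(1 + 0.0368) − 1 = 5.9028%
So the realized real rate is 5.90%.

5.90%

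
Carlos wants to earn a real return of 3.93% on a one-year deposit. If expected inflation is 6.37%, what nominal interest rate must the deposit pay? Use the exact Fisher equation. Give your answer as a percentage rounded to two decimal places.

(1 + i) = (1 + r)(1 + π) = 1.03930 × 1.06370 = 1.10550341
i = 1.10550341 − 1, so the required nominal rate is 10.55%.

10.55%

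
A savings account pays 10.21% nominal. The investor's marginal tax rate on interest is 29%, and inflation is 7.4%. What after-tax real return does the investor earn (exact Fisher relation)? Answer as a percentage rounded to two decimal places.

-0.14%

After-tax nominal return = 10.21% × (1 − 0.29) = 7.2491%.
1 + r = 1.072491 / 1.07400 = 0.998595
After-tax real rate = 0.998595 − 1 → -0.14%.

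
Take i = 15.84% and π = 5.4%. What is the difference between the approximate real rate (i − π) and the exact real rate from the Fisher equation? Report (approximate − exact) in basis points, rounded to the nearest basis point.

53 basis points

Approximate: r ≈ 15.840% − 5.400% = 10.4400%
Exact: (1 + 0.1584)/(1 + 0.0540) − 1 = 9.9051%
Error = 10.4400% − 9.9051% = 0.5349% → 53 basis points.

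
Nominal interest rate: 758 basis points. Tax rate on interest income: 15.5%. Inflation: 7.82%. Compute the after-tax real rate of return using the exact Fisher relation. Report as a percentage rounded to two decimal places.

-1.31%

After-tax nominal return = 7.58% × (1 − 0.155) = 6.4051%.
1 + r = 1.064051 / 1.07820 = 0.986877
After-tax real rate = 0.986877 − 1 → -1.31%.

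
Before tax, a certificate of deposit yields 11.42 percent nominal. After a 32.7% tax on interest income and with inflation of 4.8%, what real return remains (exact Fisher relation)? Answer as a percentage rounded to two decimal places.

2.75%

After-tax nominal return = 11.42% × (1 − 0.327) = 7.68566%.
1 + r = 1.0768566 / 1.04800 = 1.027535
After-tax real rate = 1.027535 − 1 → 2.75%.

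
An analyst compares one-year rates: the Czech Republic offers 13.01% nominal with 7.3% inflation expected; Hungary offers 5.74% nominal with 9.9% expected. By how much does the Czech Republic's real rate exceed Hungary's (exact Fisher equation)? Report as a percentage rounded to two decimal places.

The Czech Republic: (1 + 0.1301)/(1 + 0.0730) − 1 = 5.3215%
Hungary: (1 + 0.0574)/(1 + 0.0990) − 1 = -3.7853%
Differential = 5.3215% − (-3.7853%) = 9.1068% → 9.11%.

9.11%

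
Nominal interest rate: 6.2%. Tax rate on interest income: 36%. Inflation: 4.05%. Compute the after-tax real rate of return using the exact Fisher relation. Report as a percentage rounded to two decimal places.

After-tax nominal return = 6.2% × (1 − 0.36) = 3.9680%.
1 + r = 1.03968 / 1.04050 = 0.999212
After-tax real rate = 0.999212 − 1 → -0.08%.

-0.08%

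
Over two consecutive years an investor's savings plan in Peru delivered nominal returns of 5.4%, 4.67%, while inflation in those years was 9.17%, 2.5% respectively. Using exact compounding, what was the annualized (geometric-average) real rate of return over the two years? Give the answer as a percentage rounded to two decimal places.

Nominal growth factor = 1.0540 × 1.0467 = 1.10322180
Price-level growth factor = 1.0917 × 1.0250 = 1.11899250
Real growth factor = 1.10322180 / 1.11899250 = 0.98590634
Annualized real rate = 0.98590634^(1/2) − 1 = -0.7072% → -0.71%.

-0.71%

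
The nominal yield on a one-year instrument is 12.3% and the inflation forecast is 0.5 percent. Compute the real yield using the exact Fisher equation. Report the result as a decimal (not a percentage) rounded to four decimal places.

By the Fisher identity, 1 + r = (1 + i)/(1 + π).
1 + r = 1.12300 / 1.00500 = 1.117413
r = 1.117413 − 1 = 11.7413%, i.e. 0.1174.

0.1174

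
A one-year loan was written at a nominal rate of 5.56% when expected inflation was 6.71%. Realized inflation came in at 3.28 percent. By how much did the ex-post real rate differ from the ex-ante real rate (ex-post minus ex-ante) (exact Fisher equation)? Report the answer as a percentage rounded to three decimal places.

3.285%

Ex-ante: (1 + 0.0556)/(1 + 0.0671) − 1 = -1.0777%
Ex-post: (1 + 0.0556)/(1 + 0.0328) − 1 = 2.2076%
Difference (ex-post − ex-ante) = 3.2853% → 3.285%.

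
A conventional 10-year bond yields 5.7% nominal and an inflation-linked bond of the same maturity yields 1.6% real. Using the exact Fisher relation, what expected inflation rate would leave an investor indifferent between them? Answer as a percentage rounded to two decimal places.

(1 + π) = (1 + i)/(1 + r) = 1.05700 / 1.01600 = 1.040354
Break-even inflation = 1.040354 − 1 → 4.04%.

4.04%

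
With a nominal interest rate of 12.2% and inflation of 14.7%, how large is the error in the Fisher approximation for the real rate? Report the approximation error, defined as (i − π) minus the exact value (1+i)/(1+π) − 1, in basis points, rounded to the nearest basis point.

-32 basis points

Approximate: r ≈ 12.200% − 14.700% = -2.5000%
Exact: (1 + 0.1220)/(1 + 0.1470) − 1 = -2.1796%
Error = -2.5000% − (-2.1796%) = -0.3204% → -32 basis points.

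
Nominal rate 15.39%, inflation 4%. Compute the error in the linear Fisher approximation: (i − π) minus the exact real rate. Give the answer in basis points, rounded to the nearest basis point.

Approximate: r ≈ 15.390% − 4.000% = 11.3900%
Exact: (1 + 0.1539)/(1 + 0.0400) − 1 = 10.9519%
Error = 11.3900% − 10.9519% = 0.4381% → 44 basis points.

44 basis points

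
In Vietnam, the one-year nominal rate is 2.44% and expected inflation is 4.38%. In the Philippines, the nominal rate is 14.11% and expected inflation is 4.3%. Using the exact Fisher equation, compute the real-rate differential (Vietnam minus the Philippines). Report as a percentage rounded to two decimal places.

Vietnam: (1 + 0.0244)/(1 + 0.0438) − 1 = -1.8586%
The Philippines: (1 + 0.1411)/(1 + 0.0430) − 1 = 9.4056%
Differential = -1.8586% − 9.4056% = -11.2642% → -11.26%.

-11.26%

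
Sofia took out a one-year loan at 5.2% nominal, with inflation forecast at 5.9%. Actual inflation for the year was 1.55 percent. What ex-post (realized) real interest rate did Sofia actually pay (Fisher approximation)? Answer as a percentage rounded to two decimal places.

Ex-post: 5.2% − 1.55% = 3.650%
So the realized real rate is 3.65%.

3.65%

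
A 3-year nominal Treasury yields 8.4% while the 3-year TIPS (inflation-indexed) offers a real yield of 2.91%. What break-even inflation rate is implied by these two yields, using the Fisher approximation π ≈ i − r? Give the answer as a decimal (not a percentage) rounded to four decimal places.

π ≈ i − r = 8.4% − 2.91% → 0.0549.

0.0549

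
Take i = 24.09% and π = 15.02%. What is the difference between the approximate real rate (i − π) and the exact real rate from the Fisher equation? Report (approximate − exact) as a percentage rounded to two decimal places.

Approximate: r ≈ 24.090% − 15.020% = 9.0700%
Exact: (1 + 0.2409)/(1 + 0.1502) − 1 = 7.8856%
Error = 9.0700% − 7.8856% = 1.1844% → 1.18%.

1.18%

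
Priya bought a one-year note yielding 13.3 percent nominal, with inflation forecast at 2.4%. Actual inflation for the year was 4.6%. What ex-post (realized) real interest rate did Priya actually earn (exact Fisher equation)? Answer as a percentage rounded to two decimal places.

Ex-post: (1 + 0.1330)/(1 + 0.0460) − 1 = 8.3174%
So the realized real rate is 8.32%.

8.32%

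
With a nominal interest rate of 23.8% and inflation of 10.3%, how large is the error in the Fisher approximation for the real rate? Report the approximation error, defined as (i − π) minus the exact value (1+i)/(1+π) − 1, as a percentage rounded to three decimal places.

1.261%

Approximate: r ≈ 23.800% − 10.300% = 13.5000%
Exact: (1 + 0.2380)/(1 + 0.1030) − 1 = 12.2393%
Error = 13.5000% − 12.2393% = 1.2607% → 1.261%.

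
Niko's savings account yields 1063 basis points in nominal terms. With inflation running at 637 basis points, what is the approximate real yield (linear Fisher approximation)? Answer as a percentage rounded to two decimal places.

4.26%

r ≈ i − π = 10.63% − 6.37% = 4.26%.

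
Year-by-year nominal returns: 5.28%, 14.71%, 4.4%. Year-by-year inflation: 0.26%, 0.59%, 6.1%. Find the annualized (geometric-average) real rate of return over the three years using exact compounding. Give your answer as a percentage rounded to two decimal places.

5.62%

Compound the nominal returns: 1.0528 × 1.1471 × 1.0440 = 1.26080422.
Compound inflation: 1.0026 × 1.0059 × 1.0610 = 1.07003478.
Deflate: 1.26080422 / 1.07003478 = 1.17828341.
Annualized real rate = 1.17828341^(1/3) − 1 = 5.6209% → 5.62%.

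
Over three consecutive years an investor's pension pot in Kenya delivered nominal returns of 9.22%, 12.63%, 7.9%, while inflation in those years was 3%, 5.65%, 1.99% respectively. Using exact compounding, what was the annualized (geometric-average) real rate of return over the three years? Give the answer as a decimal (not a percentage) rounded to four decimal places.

0.0615

Nominal growth factor = 1.0922 × 1.1263 × 1.0790 = 1.32732630
Price-level growth factor = 1.0300 × 1.0565 × 1.0199 = 1.10985008
Real growth factor = 1.32732630 / 1.10985008 = 1.19595099
Annualized real rate = 1.19595099^(1/3) − 1 = 6.1462% → 0.0615.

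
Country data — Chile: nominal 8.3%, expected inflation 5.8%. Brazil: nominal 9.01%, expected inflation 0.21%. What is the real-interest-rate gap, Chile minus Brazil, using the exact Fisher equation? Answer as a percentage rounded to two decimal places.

-6.42%

Chile: (1 + 0.0830)/(1 + 0.0580) − 1 = 2.3629%
Brazil: (1 + 0.0901)/(1 + 0.0021) − 1 = 8.7816%
Differential = 2.3629% − 8.7816% = -6.4186% → -6.42%.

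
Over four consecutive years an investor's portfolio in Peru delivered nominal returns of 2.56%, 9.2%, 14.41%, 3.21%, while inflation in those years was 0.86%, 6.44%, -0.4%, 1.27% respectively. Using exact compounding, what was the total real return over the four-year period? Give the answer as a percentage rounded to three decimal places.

Nominal growth factor = 1.0256 × 1.0920 × 1.1441 × 1.0321 = 1.322472
Price-level growth factor = 1.0086 × 1.0644 × 0.9960 × 1.0127 = 1.082839
Real growth factor = 1.322472 / 1.082839 = 1.221300
Total real return = 1.221300 − 1 → 22.130%.

22.130%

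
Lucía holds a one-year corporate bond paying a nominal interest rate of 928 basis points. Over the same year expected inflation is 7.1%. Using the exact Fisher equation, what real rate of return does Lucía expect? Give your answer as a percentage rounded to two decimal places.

2.04%

By the Fisher equation, 1 + r = (1 + i)/(1 + π).
1 + r = 1.09280 / 1.07100 = 1.020355
r = 1.020355 − 1 = 2.0355%, i.e. 2.04%.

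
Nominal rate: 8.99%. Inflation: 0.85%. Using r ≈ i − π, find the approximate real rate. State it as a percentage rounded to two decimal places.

r ≈ i − π = 8.99% − 0.85% = 8.14%.

8.14%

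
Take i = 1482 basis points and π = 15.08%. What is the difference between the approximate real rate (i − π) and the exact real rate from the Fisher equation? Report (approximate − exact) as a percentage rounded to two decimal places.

-0.03%

Approximate: r ≈ 14.820% − 15.080% = -0.2600%
Exact: (1 + 0.1482)/(1 + 0.1508) − 1 = -0.2259%
Error = -0.2600% − (-0.2259%) = -0.0341% → -0.03%.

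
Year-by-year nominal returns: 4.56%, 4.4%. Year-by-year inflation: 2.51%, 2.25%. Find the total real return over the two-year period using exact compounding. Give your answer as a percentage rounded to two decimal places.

4.14%

Nominal growth factor = 1.0456 × 1.0440 = 1.091606
Price-level growth factor = 1.0251 × 1.0225 = 1.048165
Real growth factor = 1.091606 / 1.048165 = 1.041445
Total real return = 1.041445 − 1 → 4.14%.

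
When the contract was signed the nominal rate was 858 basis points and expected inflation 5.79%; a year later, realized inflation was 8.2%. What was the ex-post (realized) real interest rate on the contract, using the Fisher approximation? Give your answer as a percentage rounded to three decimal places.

Ex-post: 8.58% − 8.2% = 0.380%
So the realized real rate is 0.380%.

0.380%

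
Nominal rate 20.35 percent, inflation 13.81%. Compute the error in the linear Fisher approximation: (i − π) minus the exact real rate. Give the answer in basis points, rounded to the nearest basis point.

79 basis points

Approximate: r ≈ 20.350% − 13.810% = 6.5400%
Exact: (1 + 0.2035)/(1 + 0.1381) − 1 = 5.7464%
Error = 6.5400% − 5.7464% = 0.7936% → 79 basis points.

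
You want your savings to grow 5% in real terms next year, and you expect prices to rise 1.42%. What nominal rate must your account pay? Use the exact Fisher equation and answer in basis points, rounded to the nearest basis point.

649 basis points

(1 + i) = (1 + r)(1 + π) = 1.05000 × 1.01420 = 1.06491
i = 1.06491 − 1, so the required nominal rate is 649 basis points.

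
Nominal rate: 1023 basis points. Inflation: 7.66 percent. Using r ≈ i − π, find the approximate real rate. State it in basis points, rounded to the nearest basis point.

257 basis points

r ≈ i − π = 10.23% − 7.66% = 257 basis points.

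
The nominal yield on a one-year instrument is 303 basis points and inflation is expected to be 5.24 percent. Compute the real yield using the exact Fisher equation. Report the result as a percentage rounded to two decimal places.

-2.10%

By the Fisher relation, 1 + r = (1 + i)/(1 + π).
1 + r = 1.03030 / 1.05240 = 0.979000
r = 0.979000 − 1 = -2.1000%, i.e. -2.10%.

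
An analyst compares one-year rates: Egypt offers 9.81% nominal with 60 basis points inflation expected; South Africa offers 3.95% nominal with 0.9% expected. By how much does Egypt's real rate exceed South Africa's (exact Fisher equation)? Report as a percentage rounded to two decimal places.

6.13%

Egypt: (1 + 0.0981)/(1 + 0.0060) − 1 = 9.1551%
South Africa: (1 + 0.0395)/(1 + 0.0090) − 1 = 3.0228%
Differential = 9.1551% − 3.0228% = 6.1323% → 6.13%.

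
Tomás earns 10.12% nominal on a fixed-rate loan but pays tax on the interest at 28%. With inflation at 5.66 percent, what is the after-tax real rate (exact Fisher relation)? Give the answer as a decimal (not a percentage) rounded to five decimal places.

0.01539

After-tax nominal return = 10.12% × (1 − 0.28) = 7.2864%.
1 + r = 1.072864 / 1.05660 = 1.015393
After-tax real rate = 1.015393 − 1 → 0.01539.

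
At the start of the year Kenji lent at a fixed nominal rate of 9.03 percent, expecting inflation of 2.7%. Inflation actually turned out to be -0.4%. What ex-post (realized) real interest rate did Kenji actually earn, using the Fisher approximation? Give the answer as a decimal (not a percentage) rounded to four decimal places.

Ex-post: 9.03% − (-0.4%) = 9.430%
So the realized real rate is 0.0943.

0.0943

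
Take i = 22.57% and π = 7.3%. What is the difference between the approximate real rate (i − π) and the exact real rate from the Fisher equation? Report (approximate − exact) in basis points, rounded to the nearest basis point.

Approximate: r ≈ 22.570% − 7.300% = 15.2700%
Exact: (1 + 0.2257)/(1 + 0.0730) − 1 = 14.2311%
Error = 15.2700% − 14.2311% = 1.0389% → 104 basis points.

104 basis points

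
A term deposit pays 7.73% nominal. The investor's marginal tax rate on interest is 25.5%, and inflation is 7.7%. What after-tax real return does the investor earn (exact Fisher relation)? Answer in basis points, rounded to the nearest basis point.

-180 basis points

After-tax nominal return = 7.73% × (1 − 0.255) = 5.75885%.
1 + r = 1.0575885 / 1.07700 = 0.981976
After-tax real rate = 0.981976 − 1 → -180 basis points.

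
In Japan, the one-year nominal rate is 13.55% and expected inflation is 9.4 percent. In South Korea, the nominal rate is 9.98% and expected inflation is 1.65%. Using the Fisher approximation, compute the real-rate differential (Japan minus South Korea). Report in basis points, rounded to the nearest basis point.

Japan: 13.55% − 9.4% = 4.150%
South Korea: 9.98% − 1.65% = 8.330%
Differential = -4.180% → -418 basis points.

-418 basis points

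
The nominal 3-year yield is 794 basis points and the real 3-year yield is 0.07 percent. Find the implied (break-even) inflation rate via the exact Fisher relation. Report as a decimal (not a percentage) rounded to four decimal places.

0.0786

(1 + π) = (1 + i)/(1 + r) = 1.07940 / 1.00070 = 1.078645
Break-even inflation = 1.078645 − 1 → 0.0786.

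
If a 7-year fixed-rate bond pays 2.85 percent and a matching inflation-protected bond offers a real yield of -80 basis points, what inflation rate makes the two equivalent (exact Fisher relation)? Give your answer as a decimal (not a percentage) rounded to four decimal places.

0.0368

(1 + π) = (1 + i)/(1 + r) = 1.02850 / 0.99200 = 1.036794
Break-even inflation = 1.036794 − 1 → 0.0368.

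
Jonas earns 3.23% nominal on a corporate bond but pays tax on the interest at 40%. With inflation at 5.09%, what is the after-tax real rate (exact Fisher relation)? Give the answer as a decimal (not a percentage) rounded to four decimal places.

After-tax nominal return = 3.23% × (1 − 0.4) = 1.9380%.
1 + r = 1.01938 / 1.05090 = 0.970007
After-tax real rate = 0.970007 − 1 → -0.0300.

-0.0300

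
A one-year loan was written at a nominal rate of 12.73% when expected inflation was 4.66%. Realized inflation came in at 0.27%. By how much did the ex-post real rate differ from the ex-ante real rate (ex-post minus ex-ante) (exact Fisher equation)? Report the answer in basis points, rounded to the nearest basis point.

472 basis points

Ex-ante: (1 + 0.1273)/(1 + 0.0466) − 1 = 7.7107%
Ex-post: (1 + 0.1273)/(1 + 0.0027) − 1 = 12.4264%
Difference (ex-post − ex-ante) = 4.7158% → 472 basis points.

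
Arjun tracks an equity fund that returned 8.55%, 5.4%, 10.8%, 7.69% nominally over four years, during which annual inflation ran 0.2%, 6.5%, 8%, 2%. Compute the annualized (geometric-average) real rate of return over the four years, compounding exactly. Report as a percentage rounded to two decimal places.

3.81%

Nominal growth factor = 1.0855 × 1.0540 × 1.1080 × 1.0769 = 1.36516635
Price-level growth factor = 1.0020 × 1.0650 × 1.0800 × 1.0200 = 1.17555041
Real growth factor = 1.36516635 / 1.17555041 = 1.16129972
Annualized real rate = 1.16129972^(1/4) − 1 = 3.8093% → 3.81%.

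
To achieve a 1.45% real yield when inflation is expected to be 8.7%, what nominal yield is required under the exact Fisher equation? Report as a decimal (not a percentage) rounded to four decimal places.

0.1028

(1 + i) = (1 + r)(1 + π) = 1.01450 × 1.08700 = 1.1027615
i = 1.1027615 − 1, so the required nominal rate is 0.1028.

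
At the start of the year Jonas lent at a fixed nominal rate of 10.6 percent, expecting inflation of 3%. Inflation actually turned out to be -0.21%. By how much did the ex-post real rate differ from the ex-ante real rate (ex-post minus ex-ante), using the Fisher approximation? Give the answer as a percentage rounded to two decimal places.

Ex-ante: 10.6% − 3% = 7.600%
Ex-post: 10.6% − (-0.21%) = 10.810%
Difference (ex-post − ex-ante) = 3.2100% → 3.21%.

3.21%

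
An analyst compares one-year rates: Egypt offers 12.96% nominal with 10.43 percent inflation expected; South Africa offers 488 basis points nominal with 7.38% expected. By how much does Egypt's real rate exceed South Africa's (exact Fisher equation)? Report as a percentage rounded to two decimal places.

Egypt: (1 + 0.1296)/(1 + 0.1043) − 1 = 2.2910%
South Africa: (1 + 0.0488)/(1 + 0.0738) − 1 = -2.3282%
Differential = 2.2910% − (-2.3282%) = 4.6192% → 4.62%.

4.62%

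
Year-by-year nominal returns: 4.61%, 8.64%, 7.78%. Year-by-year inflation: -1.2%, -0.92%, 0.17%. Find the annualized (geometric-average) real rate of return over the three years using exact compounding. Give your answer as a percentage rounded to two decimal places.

Nominal growth factor = 1.0461 × 1.0864 × 1.0778 = 1.22490142
Price-level growth factor = 0.9880 × 0.9908 × 1.0017 = 0.98057455
Real growth factor = 1.22490142 / 0.98057455 = 1.24916706
Annualized real rate = 1.24916706^(1/3) − 1 = 7.6978% → 7.70%.

7.70%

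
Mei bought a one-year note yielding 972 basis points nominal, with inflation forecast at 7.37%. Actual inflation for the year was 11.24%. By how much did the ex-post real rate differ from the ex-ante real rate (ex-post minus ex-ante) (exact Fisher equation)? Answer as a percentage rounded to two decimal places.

Ex-ante: (1 + 0.0972)/(1 + 0.0737) − 1 = 2.1887%
Ex-post: (1 + 0.0972)/(1 + 0.1124) − 1 = -1.3664%
Difference (ex-post − ex-ante) = -3.5551% → -3.56%.

-3.56%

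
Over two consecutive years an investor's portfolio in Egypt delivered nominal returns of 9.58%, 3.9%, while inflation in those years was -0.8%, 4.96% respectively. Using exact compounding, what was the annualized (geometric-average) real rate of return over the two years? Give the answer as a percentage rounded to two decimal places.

4.57%

Nominal growth factor = 1.0958 × 1.0390 = 1.13853620
Price-level growth factor = 0.9920 × 1.0496 = 1.04120320
Real growth factor = 1.13853620 / 1.04120320 = 1.09348127
Annualized real rate = 1.09348127^(1/2) − 1 = 4.5697% → 4.57%.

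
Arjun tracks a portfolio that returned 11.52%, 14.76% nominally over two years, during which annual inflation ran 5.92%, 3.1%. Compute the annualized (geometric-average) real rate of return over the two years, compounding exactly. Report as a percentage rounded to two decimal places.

Nominal growth factor = 1.1152 × 1.1476 = 1.27980352
Price-level growth factor = 1.0592 × 1.0310 = 1.09203520
Real growth factor = 1.27980352 / 1.09203520 = 1.17194347
Annualized real rate = 1.17194347^(1/2) − 1 = 8.2563% → 8.26%.

8.26%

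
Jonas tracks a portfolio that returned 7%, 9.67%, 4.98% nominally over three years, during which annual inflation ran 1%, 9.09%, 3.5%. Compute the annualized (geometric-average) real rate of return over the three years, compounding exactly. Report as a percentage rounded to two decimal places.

Nominal growth factor = 1.0700 × 1.0967 × 1.0498 = 1.23190776
Price-level growth factor = 1.0100 × 1.0909 × 1.0350 = 1.14037232
Real growth factor = 1.23190776 / 1.14037232 = 1.08026803
Annualized real rate = 1.08026803^(1/3) − 1 = 2.6070% → 2.61%.

2.61%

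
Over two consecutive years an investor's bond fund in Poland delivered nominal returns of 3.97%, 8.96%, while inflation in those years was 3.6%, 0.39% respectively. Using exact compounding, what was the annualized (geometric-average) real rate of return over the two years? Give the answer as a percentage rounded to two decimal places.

Nominal growth factor = 1.0397 × 1.0896 = 1.13285712
Price-level growth factor = 1.0360 × 1.0039 = 1.04004040
Real growth factor = 1.13285712 / 1.04004040 = 1.08924338
Annualized real rate = 1.08924338^(1/2) − 1 = 4.3668% → 4.37%.

4.37%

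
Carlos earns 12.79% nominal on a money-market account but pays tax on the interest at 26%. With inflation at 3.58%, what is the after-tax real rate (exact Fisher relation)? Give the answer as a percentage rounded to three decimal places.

5.681%

After-tax nominal return = 12.79% × (1 − 0.26) = 9.4646%.
1 + r = 1.094646 / 1.03580 = 1.056812
After-tax real rate = 1.056812 − 1 → 5.681%.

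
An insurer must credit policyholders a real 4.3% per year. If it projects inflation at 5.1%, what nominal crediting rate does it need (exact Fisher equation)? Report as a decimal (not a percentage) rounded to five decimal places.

(1 + i) = (1 + r)(1 + π) = 1.04300 × 1.05100 = 1.096193
i = 1.096193 − 1, so the required nominal rate is 0.09619.

0.09619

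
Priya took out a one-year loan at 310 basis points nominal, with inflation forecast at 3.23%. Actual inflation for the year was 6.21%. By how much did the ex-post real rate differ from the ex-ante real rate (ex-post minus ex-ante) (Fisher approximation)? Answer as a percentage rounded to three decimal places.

-2.980%

Ex-ante: 3.1% − 3.23% = -0.130%
Ex-post: 3.1% − 6.21% = -3.110%
Difference (ex-post − ex-ante) = -2.9800% → -2.980%.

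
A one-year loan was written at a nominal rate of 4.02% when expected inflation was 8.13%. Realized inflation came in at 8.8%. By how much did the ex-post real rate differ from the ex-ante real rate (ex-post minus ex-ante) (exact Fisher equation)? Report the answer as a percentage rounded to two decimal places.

Ex-ante: (1 + 0.0402)/(1 + 0.0813) − 1 = -3.8010%
Ex-post: (1 + 0.0402)/(1 + 0.0880) − 1 = -4.3934%
Difference (ex-post − ex-ante) = -0.5924% → -0.59%.

-0.59%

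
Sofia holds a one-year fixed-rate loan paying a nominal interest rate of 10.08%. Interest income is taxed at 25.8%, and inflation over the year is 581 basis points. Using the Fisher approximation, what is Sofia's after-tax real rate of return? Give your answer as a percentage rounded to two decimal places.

1.67%

After-tax nominal return = 10.08% × (1 − 0.258) = 7.47936%.
r ≈ 7.47936% − 5.81% → 1.67%.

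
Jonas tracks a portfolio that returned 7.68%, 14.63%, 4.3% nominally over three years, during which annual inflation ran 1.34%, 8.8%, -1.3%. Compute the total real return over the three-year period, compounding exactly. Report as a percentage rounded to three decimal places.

18.302%

Compound the nominal returns: 1.0768 × 1.1463 × 1.0430 = 1.287412.
Compound inflation: 1.0134 × 1.0880 × 0.9870 = 1.088246.
Deflate: 1.287412 / 1.088246 = 1.183016.
Total real return = 1.183016 − 1 → 18.302%.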